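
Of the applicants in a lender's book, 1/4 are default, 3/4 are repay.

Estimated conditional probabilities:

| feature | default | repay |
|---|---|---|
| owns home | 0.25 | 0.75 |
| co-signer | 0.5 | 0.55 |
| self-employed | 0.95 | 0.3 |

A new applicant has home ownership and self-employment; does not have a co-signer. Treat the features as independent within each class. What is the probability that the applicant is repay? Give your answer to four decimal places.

default: 0.25 × 0.25 × (1−0.5) × 0.95 = 0.0296875
repay: 0.75 × 0.75 × (1−0.55) × 0.3 = 0.0759375
P(repay | x) = 0.0759375 / 0.105625 ≈ 0.7189

0.7189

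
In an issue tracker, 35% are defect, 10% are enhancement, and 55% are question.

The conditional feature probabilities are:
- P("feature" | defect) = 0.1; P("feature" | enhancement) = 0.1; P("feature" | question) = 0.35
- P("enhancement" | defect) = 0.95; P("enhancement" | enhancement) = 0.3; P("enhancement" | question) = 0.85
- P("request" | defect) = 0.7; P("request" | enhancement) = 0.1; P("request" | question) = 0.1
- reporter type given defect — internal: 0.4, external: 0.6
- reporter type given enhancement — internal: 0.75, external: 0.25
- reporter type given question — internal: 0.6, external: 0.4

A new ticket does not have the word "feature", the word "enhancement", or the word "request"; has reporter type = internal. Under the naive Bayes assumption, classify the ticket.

defect: 0.35 × (1−0.1) × (1−0.95) × (1−0.7) × 0.4 = 0.00189
enhancement: 0.1 × (1−0.1) × (1−0.3) × (1−0.1) × 0.75 = 0.042525
question: 0.55 × (1−0.35) × (1−0.85) × (1−0.1) × 0.6 = 0.0289575
Highest score → enhancement.

enhancement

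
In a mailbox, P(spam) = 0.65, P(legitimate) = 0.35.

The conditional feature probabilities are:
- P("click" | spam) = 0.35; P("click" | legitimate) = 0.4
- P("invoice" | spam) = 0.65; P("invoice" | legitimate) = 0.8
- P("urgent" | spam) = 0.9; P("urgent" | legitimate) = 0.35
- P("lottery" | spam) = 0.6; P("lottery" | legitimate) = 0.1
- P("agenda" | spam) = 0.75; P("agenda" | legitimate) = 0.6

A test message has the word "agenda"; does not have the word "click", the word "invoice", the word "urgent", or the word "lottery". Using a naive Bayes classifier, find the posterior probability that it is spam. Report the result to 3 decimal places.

spam: 0.65 × (1−0.35) × (1−0.65) × (1−0.9) × (1−0.6) × 0.75 = 0.00443625
legitimate: 0.35 × (1−0.4) × (1−0.8) × (1−0.35) × (1−0.1) × 0.6 = 0.014742
P(spam | x) = 0.00443625 / 0.01917825 ≈ 0.231

0.231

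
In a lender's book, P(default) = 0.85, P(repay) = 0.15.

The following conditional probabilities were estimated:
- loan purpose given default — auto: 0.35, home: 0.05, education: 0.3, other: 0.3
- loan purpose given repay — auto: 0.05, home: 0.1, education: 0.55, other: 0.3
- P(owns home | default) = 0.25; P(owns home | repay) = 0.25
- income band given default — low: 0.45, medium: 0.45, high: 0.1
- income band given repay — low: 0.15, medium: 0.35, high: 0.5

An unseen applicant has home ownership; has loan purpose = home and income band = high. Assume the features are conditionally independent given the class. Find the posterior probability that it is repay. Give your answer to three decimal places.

0.638

default: 0.85 × 0.05 × 0.25 × 0.1 = 0.0010625
repay: 0.15 × 0.1 × 0.25 × 0.5 = 0.001875
P(repay | x) = 0.001875 / 0.0029375 ≈ 0.638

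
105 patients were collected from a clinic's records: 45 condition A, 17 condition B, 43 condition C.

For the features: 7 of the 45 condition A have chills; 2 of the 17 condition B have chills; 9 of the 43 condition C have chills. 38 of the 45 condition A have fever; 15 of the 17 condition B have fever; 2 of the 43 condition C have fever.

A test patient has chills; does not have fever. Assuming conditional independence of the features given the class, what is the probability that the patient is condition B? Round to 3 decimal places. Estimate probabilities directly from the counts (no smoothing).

0.024

condition A: (45/105) × (7/45) × (7/45) ≈ 0.0103704
condition B: (17/105) × (2/17) × (2/17) ≈ 0.0022409
condition C: (43/105) × (9/43) × (41/43) ≈ 0.0817276
P(condition B | x) = 0.0022409 / 0.0943389 ≈ 0.024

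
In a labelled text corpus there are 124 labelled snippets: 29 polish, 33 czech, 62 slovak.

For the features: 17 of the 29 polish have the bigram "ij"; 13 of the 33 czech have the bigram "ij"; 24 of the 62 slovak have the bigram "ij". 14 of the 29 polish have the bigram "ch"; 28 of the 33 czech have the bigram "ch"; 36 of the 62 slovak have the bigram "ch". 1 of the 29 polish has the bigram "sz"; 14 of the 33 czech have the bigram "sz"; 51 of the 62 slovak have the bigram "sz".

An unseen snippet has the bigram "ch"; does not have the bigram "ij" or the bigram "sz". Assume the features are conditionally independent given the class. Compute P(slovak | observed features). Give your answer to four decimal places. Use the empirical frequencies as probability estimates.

0.2031

polish: (29/124) × (12/29) × (14/29) × (28/29) ≈ 0.0451076
czech: (33/124) × (20/33) × (28/33) × (19/33) ≈ 0.0787938
slovak: (62/124) × (38/62) × (36/62) × (11/62) ≈ 0.0315699
P(slovak | x) = 0.0315699 / 0.1554713 ≈ 0.2031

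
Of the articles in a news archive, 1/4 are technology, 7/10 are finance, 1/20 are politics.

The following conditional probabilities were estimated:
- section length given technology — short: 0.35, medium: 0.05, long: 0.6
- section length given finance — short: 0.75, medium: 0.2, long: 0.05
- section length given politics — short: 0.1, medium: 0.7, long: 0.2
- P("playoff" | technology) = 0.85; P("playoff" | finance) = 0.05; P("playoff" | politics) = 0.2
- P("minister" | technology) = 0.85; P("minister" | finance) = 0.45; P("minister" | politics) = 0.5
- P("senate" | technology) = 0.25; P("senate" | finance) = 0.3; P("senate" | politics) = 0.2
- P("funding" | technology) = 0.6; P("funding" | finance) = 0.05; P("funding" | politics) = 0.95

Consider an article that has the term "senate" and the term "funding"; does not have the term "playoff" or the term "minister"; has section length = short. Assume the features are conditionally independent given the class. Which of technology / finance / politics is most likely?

technology: 0.25 × 0.35 × (1−0.85) × (1−0.85) × 0.25 × 0.6 = 0.0002953125
finance: 0.7 × 0.75 × (1−0.05) × (1−0.45) × 0.3 × 0.05 = 0.0041146875
politics: 0.05 × 0.1 × (1−0.2) × (1−0.5) × 0.2 × 0.95 = 0.00038
Highest score → finance.

finance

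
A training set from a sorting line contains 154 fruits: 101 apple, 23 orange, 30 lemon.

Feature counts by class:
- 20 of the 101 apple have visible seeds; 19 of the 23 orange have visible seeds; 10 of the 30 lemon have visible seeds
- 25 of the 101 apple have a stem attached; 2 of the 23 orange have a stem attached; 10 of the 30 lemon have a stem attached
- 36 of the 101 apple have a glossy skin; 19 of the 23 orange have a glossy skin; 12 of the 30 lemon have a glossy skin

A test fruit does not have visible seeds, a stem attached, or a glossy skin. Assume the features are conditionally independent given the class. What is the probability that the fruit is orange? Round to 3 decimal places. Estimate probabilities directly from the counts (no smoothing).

apple: (101/154) × (81/101) × (76/101) × (65/101) ≈ 0.254711
orange: (23/154) × (4/23) × (21/23) × (4/23) ≈ 0.00412442
lemon: (30/154) × (20/30) × (20/30) × (18/30) ≈ 0.0519481
P(orange | x) = 0.00412442 / 0.31078352 ≈ 0.013

0.013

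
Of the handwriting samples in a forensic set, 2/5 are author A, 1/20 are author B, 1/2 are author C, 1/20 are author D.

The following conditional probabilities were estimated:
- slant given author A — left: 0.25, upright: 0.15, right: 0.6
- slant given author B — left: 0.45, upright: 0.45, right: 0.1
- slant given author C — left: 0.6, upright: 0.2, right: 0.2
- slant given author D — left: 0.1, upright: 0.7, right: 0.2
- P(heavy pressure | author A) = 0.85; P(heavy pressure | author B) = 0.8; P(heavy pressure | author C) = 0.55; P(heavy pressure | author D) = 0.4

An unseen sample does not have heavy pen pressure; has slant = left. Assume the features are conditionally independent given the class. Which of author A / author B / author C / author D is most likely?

author C

author A: 0.4 × 0.25 × (1−0.85) = 0.015
author B: 0.05 × 0.45 × (1−0.8) = 0.0045
author C: 0.5 × 0.6 × (1−0.55) = 0.135
author D: 0.05 × 0.1 × (1−0.4) = 0.003
Highest score → author C.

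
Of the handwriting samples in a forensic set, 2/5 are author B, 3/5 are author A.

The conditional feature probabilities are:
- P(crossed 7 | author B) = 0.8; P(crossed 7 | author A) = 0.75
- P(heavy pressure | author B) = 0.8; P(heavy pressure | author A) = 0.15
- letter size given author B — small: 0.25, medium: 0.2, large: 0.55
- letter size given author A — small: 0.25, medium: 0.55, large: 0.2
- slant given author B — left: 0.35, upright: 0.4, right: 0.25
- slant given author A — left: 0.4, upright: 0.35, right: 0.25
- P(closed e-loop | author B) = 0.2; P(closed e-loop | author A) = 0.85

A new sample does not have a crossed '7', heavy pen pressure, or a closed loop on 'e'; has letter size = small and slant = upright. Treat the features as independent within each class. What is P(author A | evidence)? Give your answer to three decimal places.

author B: 0.4 × (1−0.8) × (1−0.8) × 0.25 × 0.4 × (1−0.2) = 0.00128
author A: 0.6 × (1−0.75) × (1−0.15) × 0.25 × 0.35 × (1−0.85) = 0.0016734375
P(author A | x) = 0.0016734375 / 0.0029534375 ≈ 0.567

0.567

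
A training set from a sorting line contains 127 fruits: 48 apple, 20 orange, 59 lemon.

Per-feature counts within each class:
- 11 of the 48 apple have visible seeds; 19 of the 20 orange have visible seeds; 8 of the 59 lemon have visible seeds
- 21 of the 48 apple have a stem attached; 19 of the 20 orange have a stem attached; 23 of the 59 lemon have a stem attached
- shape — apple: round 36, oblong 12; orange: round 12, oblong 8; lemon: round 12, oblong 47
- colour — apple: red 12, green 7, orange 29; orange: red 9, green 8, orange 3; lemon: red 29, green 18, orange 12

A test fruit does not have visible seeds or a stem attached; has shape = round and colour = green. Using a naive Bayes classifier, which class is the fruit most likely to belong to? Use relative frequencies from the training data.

apple: (48/127) × (37/48) × (27/48) × (36/48) × (7/48) ≈ 0.0179242
orange: (20/127) × (1/20) × (1/20) × (12/20) × (8/20) ≈ 0.0000944882
lemon: (59/127) × (51/59) × (36/59) × (12/59) × (18/59) ≈ 0.0152043
Highest score → apple.

apple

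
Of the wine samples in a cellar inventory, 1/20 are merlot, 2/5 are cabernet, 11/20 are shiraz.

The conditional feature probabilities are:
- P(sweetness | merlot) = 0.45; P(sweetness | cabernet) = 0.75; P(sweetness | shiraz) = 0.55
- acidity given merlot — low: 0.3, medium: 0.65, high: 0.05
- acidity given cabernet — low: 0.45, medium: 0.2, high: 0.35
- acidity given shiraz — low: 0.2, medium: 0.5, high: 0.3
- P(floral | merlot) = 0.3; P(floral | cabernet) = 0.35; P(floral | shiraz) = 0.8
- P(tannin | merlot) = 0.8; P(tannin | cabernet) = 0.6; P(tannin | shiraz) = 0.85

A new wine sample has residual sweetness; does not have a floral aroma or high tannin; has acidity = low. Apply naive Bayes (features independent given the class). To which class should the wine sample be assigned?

cabernet

merlot: 0.05 × 0.45 × 0.3 × (1−0.3) × (1−0.8) = 0.000945
cabernet: 0.4 × 0.75 × 0.45 × (1−0.35) × (1−0.6) = 0.0351
shiraz: 0.55 × 0.55 × 0.2 × (1−0.8) × (1−0.85) = 0.001815
Highest score → cabernet.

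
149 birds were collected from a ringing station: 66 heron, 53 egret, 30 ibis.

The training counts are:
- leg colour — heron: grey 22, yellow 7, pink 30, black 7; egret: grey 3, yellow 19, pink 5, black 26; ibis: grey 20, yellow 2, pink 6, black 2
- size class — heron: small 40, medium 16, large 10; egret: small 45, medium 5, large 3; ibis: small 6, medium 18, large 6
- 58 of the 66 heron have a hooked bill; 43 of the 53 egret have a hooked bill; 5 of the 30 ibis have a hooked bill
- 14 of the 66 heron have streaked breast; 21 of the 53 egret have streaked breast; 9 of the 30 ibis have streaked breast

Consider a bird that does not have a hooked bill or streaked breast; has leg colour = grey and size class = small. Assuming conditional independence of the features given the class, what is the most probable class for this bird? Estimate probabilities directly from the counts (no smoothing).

ibis

heron: (66/149) × (22/66) × (40/66) × (8/66) × (52/66) ≈ 0.0085459
egret: (53/149) × (3/53) × (45/53) × (10/53) × (32/53) ≈ 0.00194747
ibis: (30/149) × (20/30) × (6/30) × (25/30) × (21/30) ≈ 0.01566
Highest score → ibis.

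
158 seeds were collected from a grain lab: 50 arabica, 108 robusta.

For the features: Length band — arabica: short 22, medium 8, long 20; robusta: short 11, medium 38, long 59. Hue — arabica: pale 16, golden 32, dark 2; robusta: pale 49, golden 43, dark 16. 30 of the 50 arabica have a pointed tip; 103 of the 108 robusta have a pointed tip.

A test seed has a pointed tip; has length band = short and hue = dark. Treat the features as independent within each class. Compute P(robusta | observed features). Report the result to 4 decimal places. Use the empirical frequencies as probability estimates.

arabica: (50/158) × (22/50) × (2/50) × (30/50) ≈ 0.00334177
robusta: (108/158) × (11/108) × (16/108) × (103/108) ≈ 0.00983661
P(robusta | x) = 0.00983661 / 0.01317838 ≈ 0.7464

0.7464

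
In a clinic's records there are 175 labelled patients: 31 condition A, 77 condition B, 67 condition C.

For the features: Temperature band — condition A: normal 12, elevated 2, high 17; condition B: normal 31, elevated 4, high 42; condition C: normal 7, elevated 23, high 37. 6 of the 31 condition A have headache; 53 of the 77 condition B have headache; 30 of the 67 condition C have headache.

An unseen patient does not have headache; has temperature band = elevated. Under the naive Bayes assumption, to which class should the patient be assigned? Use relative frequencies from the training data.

condition C

condition A: (31/175) × (2/31) × (25/31) ≈ 0.00921659
condition B: (77/175) × (4/77) × (24/77) ≈ 0.0071243
condition C: (67/175) × (23/67) × (37/67) ≈ 0.07258
Highest score → condition C.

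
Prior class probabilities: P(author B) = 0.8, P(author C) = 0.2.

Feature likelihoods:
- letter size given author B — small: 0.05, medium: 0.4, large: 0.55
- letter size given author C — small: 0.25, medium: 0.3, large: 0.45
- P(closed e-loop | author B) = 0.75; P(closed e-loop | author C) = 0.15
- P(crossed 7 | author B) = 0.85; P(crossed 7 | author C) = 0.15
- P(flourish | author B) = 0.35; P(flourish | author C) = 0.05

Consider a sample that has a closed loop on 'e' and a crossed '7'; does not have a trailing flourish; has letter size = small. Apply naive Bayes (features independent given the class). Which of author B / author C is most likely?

author B

author B: 0.8 × 0.05 × 0.75 × 0.85 × (1−0.35) = 0.016575
author C: 0.2 × 0.25 × 0.15 × 0.15 × (1−0.05) = 0.00106875
Highest score → author B.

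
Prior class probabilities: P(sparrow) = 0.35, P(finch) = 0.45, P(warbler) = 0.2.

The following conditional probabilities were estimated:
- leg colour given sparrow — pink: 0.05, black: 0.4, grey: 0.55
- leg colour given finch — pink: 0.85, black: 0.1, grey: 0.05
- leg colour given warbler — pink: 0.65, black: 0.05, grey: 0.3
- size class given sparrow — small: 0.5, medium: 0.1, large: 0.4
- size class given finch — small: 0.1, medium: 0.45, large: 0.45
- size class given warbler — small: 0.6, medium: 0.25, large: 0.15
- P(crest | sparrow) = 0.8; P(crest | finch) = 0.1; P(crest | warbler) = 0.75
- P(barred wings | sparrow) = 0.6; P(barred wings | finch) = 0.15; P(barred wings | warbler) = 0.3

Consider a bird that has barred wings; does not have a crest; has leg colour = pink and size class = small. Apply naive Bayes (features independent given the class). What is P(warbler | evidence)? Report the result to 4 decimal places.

0.4849

sparrow: 0.35 × 0.05 × 0.5 × (1−0.8) × 0.6 = 0.00105
finch: 0.45 × 0.85 × 0.1 × (1−0.1) × 0.15 = 0.00516375
warbler: 0.2 × 0.65 × 0.6 × (1−0.75) × 0.3 = 0.00585
P(warbler | x) = 0.00585 / 0.01206375 ≈ 0.4849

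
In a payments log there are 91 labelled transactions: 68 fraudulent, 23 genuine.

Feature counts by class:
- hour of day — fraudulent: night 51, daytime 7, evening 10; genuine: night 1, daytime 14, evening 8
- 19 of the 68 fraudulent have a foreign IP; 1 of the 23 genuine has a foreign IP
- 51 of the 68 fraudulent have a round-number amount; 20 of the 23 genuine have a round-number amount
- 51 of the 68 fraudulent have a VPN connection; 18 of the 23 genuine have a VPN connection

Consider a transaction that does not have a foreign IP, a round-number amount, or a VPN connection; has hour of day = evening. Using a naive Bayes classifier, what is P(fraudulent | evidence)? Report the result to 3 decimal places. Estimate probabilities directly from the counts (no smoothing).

0.675

fraudulent: (68/91) × (10/68) × (49/68) × (17/68) × (17/68) ≈ 0.0049491
genuine: (23/91) × (8/23) × (22/23) × (3/23) × (5/23) ≈ 0.0023844
P(fraudulent | x) = 0.0049491 / 0.0073335 ≈ 0.675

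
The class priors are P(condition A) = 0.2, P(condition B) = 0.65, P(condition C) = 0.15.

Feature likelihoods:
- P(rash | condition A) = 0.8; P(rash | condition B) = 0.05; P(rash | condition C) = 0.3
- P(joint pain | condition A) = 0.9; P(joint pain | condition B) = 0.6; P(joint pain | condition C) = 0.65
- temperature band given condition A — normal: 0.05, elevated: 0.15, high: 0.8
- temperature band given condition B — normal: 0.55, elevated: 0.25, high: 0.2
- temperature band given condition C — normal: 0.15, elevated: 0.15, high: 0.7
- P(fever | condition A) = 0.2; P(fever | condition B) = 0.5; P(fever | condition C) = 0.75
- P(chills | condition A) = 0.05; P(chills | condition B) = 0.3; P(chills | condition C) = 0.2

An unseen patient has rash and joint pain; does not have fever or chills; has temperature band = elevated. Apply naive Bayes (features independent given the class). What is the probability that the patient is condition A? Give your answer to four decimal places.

condition A: 0.2 × 0.8 × 0.9 × 0.15 × (1−0.2) × (1−0.05) = 0.016416
condition B: 0.65 × 0.05 × 0.6 × 0.25 × (1−0.5) × (1−0.3) = 0.00170625
condition C: 0.15 × 0.3 × 0.65 × 0.15 × (1−0.75) × (1−0.2) = 0.0008775
P(condition A | x) = 0.016416 / 0.01899975 ≈ 0.8640

0.8640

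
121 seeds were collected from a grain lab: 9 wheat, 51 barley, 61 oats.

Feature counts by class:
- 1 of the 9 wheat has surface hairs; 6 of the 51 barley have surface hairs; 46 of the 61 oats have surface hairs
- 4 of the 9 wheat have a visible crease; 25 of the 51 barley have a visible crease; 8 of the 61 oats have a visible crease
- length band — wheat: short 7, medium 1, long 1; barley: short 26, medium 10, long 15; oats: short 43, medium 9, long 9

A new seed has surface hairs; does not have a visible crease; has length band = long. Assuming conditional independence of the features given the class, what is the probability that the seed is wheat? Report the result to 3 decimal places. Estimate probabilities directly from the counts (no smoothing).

wheat: (9/121) × (1/9) × (5/9) × (1/9) ≈ 0.000510152
barley: (51/121) × (6/51) × (26/51) × (15/51) ≈ 0.00743516
oats: (61/121) × (46/61) × (53/61) × (9/61) ≈ 0.0487339
P(wheat | x) = 0.000510152 / 0.056679212 ≈ 0.009

0.009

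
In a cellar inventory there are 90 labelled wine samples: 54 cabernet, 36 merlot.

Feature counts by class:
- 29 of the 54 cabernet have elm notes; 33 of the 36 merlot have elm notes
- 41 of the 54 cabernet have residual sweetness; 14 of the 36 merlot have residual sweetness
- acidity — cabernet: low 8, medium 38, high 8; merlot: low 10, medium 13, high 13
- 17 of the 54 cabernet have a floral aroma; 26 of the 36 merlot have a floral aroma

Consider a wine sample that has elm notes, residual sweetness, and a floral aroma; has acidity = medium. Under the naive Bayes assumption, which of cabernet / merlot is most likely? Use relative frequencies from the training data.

cabernet: (54/90) × (29/54) × (41/54) × (38/54) × (17/54) ≈ 0.0541989
merlot: (36/90) × (33/36) × (14/36) × (13/36) × (26/36) ≈ 0.0371885
Highest score → cabernet.

cabernet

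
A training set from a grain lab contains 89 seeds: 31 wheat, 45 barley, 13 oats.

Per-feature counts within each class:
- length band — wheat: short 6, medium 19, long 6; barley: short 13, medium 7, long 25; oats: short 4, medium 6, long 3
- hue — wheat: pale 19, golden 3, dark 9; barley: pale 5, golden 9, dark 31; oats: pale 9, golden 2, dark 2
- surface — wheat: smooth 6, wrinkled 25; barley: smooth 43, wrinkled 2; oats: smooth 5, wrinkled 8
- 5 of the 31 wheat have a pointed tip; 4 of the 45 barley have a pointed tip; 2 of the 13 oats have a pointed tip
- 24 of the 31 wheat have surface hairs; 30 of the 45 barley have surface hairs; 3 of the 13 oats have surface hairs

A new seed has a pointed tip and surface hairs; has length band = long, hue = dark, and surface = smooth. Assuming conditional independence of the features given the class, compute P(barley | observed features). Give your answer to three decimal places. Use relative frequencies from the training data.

0.953

wheat: (31/89) × (6/31) × (9/31) × (6/31) × (5/31) × (24/31) ≈ 0.000473031
barley: (45/89) × (25/45) × (31/45) × (43/45) × (4/45) × (30/45) ≈ 0.0109575
oats: (13/89) × (3/13) × (2/13) × (5/13) × (2/13) × (3/13) ≈ 0.0000708124
P(barley | x) = 0.0109575 / 0.0115013434 ≈ 0.953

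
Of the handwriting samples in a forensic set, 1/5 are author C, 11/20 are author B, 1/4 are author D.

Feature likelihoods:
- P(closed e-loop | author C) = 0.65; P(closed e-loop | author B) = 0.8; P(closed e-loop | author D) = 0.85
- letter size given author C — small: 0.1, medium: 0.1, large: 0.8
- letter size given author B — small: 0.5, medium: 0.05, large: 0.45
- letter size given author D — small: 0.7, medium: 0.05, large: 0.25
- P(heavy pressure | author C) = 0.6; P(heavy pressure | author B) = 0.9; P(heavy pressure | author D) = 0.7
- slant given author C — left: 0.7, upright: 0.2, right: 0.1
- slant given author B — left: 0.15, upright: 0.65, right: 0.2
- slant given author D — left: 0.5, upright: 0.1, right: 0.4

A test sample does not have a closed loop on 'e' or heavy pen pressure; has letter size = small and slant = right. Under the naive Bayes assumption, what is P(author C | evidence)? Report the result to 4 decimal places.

author C: 0.2 × (1−0.65) × 0.1 × (1−0.6) × 0.1 = 0.00028
author B: 0.55 × (1−0.8) × 0.5 × (1−0.9) × 0.2 = 0.0011
author D: 0.25 × (1−0.85) × 0.7 × (1−0.7) × 0.4 = 0.00315
P(author C | x) = 0.00028 / 0.00453 ≈ 0.0618

0.0618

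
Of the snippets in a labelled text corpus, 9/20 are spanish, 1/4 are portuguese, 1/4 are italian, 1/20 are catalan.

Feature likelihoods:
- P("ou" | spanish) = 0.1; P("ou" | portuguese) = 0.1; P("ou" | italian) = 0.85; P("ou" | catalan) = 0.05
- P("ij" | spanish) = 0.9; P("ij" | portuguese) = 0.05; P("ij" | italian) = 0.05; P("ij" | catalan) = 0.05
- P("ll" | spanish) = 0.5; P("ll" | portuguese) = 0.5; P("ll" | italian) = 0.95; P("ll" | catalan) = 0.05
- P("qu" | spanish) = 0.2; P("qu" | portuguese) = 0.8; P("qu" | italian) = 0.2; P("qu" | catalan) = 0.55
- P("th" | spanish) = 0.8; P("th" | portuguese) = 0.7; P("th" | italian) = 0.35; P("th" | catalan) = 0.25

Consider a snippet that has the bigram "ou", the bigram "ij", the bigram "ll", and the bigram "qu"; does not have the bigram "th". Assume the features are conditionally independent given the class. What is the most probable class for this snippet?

spanish: 0.45 × 0.1 × 0.9 × 0.5 × 0.2 × (1−0.8) = 0.00081
portuguese: 0.25 × 0.1 × 0.05 × 0.5 × 0.8 × (1−0.7) = 0.00015
italian: 0.25 × 0.85 × 0.05 × 0.95 × 0.2 × (1−0.35) = 0.0013121875
catalan: 0.05 × 0.05 × 0.05 × 0.05 × 0.55 × (1−0.25) = 0.000002578125
Highest score → italian.

italian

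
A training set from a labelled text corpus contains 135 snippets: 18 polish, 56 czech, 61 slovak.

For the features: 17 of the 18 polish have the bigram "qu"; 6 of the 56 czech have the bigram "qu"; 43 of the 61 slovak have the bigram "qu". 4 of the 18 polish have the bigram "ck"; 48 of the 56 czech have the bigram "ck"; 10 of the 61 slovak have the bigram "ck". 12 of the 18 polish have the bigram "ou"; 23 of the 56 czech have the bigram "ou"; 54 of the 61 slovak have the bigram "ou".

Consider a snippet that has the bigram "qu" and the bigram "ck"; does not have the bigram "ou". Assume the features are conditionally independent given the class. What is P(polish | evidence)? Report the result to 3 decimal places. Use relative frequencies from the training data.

polish: (18/135) × (17/18) × (4/18) × (6/18) ≈ 0.00932785
czech: (56/135) × (6/56) × (48/56) × (33/56) ≈ 0.022449
slovak: (61/135) × (43/61) × (10/61) × (7/61) ≈ 0.00599202
P(polish | x) = 0.00932785 / 0.03776887 ≈ 0.247

0.247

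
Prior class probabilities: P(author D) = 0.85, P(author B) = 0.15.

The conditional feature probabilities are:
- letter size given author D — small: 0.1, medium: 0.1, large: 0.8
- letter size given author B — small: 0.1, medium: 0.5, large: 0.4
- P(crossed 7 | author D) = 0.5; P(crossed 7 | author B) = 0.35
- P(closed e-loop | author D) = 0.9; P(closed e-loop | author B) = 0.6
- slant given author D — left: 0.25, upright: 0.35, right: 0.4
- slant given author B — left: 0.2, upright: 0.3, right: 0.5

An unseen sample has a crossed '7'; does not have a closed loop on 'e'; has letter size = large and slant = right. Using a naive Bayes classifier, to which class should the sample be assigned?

author D: 0.85 × 0.8 × 0.5 × (1−0.9) × 0.4 = 0.0136
author B: 0.15 × 0.4 × 0.35 × (1−0.6) × 0.5 = 0.0042
Highest score → author D.

author D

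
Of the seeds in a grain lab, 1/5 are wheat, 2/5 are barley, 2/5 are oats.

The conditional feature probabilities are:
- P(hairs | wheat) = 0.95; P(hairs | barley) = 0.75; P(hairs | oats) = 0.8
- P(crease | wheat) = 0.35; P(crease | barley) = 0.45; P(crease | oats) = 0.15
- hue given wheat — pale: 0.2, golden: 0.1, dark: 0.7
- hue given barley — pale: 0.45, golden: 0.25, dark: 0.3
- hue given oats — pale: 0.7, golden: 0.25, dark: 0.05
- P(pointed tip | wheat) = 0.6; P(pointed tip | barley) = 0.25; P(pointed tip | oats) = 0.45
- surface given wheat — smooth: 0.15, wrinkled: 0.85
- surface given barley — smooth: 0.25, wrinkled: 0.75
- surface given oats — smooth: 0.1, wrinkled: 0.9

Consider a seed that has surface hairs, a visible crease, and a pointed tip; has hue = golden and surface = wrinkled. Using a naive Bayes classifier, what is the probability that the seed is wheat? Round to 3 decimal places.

wheat: 0.2 × 0.95 × 0.35 × 0.1 × 0.6 × 0.85 = 0.0033915
barley: 0.4 × 0.75 × 0.45 × 0.25 × 0.25 × 0.75 = 0.006328125
oats: 0.4 × 0.8 × 0.15 × 0.25 × 0.45 × 0.9 = 0.00486
P(wheat | x) = 0.0033915 / 0.014579625 ≈ 0.233

0.233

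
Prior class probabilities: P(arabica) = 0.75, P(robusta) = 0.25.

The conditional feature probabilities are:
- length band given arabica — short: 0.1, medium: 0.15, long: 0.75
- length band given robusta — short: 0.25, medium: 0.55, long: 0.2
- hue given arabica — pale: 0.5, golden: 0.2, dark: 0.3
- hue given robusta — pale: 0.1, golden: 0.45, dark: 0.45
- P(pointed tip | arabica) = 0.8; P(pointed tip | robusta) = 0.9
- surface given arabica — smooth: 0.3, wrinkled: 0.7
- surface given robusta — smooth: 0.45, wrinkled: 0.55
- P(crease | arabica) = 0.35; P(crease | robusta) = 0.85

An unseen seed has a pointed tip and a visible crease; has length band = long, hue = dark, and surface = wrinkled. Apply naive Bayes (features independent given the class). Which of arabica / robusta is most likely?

arabica: 0.75 × 0.75 × 0.3 × 0.8 × 0.7 × 0.35 = 0.033075
robusta: 0.25 × 0.2 × 0.45 × 0.9 × 0.55 × 0.85 = 0.009466875
Highest score → arabica.

arabica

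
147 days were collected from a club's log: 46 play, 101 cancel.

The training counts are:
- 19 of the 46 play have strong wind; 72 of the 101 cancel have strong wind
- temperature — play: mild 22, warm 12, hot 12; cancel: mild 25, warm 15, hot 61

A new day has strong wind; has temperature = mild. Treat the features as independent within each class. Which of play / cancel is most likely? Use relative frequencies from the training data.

cancel

play: (46/147) × (19/46) × (22/46) ≈ 0.061816
cancel: (101/147) × (72/101) × (25/101) ≈ 0.121237
Highest score → cancel.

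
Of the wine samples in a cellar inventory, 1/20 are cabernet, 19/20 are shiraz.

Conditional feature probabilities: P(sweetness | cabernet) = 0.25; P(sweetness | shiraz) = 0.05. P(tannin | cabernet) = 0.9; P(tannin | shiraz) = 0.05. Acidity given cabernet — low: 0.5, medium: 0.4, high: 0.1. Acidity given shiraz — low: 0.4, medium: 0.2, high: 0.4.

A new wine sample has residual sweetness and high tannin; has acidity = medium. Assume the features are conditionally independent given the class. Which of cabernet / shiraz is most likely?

cabernet: 0.05 × 0.25 × 0.9 × 0.4 = 0.0045
shiraz: 0.95 × 0.05 × 0.05 × 0.2 = 0.000475
Highest score → cabernet.

cabernet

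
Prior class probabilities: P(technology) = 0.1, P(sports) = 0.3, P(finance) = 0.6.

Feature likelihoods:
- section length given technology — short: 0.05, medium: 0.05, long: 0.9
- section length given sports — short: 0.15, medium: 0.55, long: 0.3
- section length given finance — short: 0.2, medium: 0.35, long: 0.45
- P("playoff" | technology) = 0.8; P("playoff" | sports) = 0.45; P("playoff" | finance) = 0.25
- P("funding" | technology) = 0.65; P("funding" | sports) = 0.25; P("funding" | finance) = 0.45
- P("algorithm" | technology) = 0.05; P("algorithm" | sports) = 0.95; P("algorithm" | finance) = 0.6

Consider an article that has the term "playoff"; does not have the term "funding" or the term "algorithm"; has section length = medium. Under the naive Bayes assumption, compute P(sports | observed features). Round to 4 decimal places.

technology: 0.1 × 0.05 × 0.8 × (1−0.65) × (1−0.05) = 0.00133
sports: 0.3 × 0.55 × 0.45 × (1−0.25) × (1−0.95) = 0.002784375
finance: 0.6 × 0.35 × 0.25 × (1−0.45) × (1−0.6) = 0.01155
P(sports | x) = 0.002784375 / 0.015664375 ≈ 0.1778

0.1778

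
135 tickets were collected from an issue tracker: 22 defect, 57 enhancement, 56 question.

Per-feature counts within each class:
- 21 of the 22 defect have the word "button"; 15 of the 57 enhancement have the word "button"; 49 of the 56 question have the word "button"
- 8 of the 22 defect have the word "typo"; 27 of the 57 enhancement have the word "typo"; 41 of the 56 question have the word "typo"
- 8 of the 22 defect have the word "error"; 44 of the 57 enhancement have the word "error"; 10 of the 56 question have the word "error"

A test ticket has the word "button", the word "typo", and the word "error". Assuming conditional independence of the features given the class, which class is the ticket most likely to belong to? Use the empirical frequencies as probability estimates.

question

defect: (22/135) × (21/22) × (8/22) × (8/22) ≈ 0.0205693
enhancement: (57/135) × (15/57) × (27/57) × (44/57) ≈ 0.0406279
question: (56/135) × (49/56) × (41/56) × (10/56) ≈ 0.0474537
Highest score → question.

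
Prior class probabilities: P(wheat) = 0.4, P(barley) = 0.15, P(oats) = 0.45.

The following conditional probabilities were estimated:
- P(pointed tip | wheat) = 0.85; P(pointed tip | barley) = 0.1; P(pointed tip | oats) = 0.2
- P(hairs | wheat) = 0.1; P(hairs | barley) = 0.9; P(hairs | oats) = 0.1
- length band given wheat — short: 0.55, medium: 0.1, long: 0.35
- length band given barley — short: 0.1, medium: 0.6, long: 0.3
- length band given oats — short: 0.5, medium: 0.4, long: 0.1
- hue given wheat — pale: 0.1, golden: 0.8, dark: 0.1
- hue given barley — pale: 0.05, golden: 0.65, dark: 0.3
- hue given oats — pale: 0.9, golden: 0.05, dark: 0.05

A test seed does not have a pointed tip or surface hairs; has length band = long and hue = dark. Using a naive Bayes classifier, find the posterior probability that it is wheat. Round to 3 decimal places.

wheat: 0.4 × (1−0.85) × (1−0.1) × 0.35 × 0.1 = 0.00189
barley: 0.15 × (1−0.1) × (1−0.9) × 0.3 × 0.3 = 0.001215
oats: 0.45 × (1−0.2) × (1−0.1) × 0.1 × 0.05 = 0.00162
P(wheat | x) = 0.00189 / 0.004725 ≈ 0.400

0.400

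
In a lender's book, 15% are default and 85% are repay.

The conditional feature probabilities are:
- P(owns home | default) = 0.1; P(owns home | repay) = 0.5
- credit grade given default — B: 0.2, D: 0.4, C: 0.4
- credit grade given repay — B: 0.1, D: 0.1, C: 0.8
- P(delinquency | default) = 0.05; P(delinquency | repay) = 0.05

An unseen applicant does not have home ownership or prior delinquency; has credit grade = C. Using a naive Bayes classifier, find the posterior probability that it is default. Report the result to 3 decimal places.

default: 0.15 × (1−0.1) × 0.4 × (1−0.05) = 0.0513
repay: 0.85 × (1−0.5) × 0.8 × (1−0.05) = 0.323
P(default | x) = 0.0513 / 0.3743 ≈ 0.137

0.137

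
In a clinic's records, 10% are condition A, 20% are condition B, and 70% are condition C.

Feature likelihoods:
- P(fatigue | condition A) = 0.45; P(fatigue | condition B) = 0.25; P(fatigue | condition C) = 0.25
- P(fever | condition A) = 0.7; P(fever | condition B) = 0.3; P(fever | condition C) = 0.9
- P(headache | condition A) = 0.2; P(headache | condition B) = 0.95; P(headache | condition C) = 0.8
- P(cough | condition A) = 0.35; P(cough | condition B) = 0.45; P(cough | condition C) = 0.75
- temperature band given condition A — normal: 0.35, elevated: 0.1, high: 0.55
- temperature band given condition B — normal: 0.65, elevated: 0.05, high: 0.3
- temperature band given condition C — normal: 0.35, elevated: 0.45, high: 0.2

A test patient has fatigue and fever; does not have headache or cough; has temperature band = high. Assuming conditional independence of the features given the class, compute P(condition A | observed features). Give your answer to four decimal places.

0.8414

condition A: 0.1 × 0.45 × 0.7 × (1−0.2) × (1−0.35) × 0.55 = 0.009009
condition B: 0.2 × 0.25 × 0.3 × (1−0.95) × (1−0.45) × 0.3 = 0.00012375
condition C: 0.7 × 0.25 × 0.9 × (1−0.8) × (1−0.75) × 0.2 = 0.001575
P(condition A | x) = 0.009009 / 0.01070775 ≈ 0.8414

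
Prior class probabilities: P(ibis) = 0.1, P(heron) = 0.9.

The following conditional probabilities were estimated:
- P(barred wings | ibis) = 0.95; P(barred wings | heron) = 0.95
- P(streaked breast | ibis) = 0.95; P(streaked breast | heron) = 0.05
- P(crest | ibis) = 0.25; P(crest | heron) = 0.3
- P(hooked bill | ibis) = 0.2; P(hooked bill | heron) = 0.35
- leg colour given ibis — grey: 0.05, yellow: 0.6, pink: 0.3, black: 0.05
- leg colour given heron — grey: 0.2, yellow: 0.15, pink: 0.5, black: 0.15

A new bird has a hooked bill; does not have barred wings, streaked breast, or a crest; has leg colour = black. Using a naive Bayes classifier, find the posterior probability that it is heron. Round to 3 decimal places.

ibis: 0.1 × (1−0.95) × (1−0.95) × (1−0.25) × 0.2 × 0.05 = 0.000001875
heron: 0.9 × (1−0.95) × (1−0.05) × (1−0.3) × 0.35 × 0.15 = 0.0015710625
P(heron | x) = 0.0015710625 / 0.0015729375 ≈ 0.999

0.999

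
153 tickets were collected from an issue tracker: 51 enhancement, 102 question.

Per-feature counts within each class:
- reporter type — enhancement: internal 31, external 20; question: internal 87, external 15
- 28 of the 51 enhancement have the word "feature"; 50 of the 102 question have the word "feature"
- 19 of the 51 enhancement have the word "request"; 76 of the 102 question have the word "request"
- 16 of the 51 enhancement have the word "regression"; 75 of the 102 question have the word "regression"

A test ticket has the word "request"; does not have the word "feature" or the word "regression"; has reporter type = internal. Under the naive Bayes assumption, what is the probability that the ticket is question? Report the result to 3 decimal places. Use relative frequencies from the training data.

0.710

enhancement: (51/153) × (31/51) × (23/51) × (19/51) × (35/51) ≈ 0.023362
question: (102/153) × (87/102) × (52/102) × (76/102) × (27/102) ≈ 0.0571752
P(question | x) = 0.0571752 / 0.0805372 ≈ 0.710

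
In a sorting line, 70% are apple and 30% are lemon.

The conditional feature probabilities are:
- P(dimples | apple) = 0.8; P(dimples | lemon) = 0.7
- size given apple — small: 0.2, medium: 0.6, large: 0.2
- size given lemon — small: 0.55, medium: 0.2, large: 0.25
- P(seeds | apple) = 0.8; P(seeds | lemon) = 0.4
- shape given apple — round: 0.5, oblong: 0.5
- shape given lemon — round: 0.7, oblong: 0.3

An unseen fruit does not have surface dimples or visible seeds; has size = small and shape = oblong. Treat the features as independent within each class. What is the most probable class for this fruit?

apple: 0.7 × (1−0.8) × 0.2 × (1−0.8) × 0.5 = 0.0028
lemon: 0.3 × (1−0.7) × 0.55 × (1−0.4) × 0.3 = 0.00891
Highest score → lemon.

lemon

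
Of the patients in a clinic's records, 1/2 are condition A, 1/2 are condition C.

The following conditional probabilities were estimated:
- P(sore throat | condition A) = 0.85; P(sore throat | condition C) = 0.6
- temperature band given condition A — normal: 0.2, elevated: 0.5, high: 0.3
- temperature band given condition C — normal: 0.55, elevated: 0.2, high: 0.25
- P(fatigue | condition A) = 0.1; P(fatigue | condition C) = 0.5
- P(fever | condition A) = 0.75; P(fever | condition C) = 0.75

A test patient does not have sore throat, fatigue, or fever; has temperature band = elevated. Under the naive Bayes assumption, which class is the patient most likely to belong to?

condition A: 0.5 × (1−0.85) × 0.5 × (1−0.1) × (1−0.75) = 0.0084375
condition C: 0.5 × (1−0.6) × 0.2 × (1−0.5) × (1−0.75) = 0.005
Highest score → condition A.

condition A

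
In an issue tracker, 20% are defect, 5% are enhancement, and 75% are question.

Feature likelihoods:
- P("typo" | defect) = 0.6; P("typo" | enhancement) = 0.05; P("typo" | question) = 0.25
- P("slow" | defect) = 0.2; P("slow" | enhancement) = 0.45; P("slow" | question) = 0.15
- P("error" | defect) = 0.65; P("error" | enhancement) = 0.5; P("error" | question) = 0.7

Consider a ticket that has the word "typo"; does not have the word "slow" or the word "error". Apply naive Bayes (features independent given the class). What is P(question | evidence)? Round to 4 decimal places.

0.5824

defect: 0.2 × 0.6 × (1−0.2) × (1−0.65) = 0.0336
enhancement: 0.05 × 0.05 × (1−0.45) × (1−0.5) = 0.0006875
question: 0.75 × 0.25 × (1−0.15) × (1−0.7) = 0.0478125
P(question | x) = 0.0478125 / 0.0821 ≈ 0.5824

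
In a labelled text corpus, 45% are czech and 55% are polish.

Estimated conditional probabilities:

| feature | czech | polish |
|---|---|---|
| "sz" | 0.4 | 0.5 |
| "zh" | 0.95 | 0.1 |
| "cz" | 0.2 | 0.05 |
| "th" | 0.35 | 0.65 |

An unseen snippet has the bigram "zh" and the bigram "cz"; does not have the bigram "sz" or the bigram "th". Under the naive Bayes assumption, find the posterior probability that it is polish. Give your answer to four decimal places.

0.0142

czech: 0.45 × (1−0.4) × 0.95 × 0.2 × (1−0.35) = 0.033345
polish: 0.55 × (1−0.5) × 0.1 × 0.05 × (1−0.65) = 0.00048125
P(polish | x) = 0.00048125 / 0.03382625 ≈ 0.0142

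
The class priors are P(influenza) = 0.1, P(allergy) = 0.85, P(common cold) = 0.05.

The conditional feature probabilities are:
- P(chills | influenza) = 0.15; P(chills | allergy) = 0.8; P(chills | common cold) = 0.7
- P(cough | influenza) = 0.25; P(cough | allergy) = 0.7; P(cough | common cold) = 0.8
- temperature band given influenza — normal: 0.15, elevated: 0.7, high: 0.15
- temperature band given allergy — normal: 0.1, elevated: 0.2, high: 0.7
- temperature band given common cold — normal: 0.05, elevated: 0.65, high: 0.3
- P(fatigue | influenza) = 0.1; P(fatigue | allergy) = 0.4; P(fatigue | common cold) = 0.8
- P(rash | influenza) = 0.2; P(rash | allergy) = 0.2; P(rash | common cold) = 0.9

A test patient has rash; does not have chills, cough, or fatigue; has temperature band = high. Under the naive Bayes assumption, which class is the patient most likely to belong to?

influenza: 0.1 × (1−0.15) × (1−0.25) × 0.15 × (1−0.1) × 0.2 = 0.00172125
allergy: 0.85 × (1−0.8) × (1−0.7) × 0.7 × (1−0.4) × 0.2 = 0.004284
common cold: 0.05 × (1−0.7) × (1−0.8) × 0.3 × (1−0.8) × 0.9 = 0.000162
Highest score → allergy.

allergy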